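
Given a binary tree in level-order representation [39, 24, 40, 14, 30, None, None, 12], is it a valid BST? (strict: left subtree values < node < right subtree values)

Level-order array: [39, 24, 40, 14, 30, None, None, 12]
Validate using subtree bounds (lo, hi): at each node, require lo < value < hi,
then recurse left with hi=value and right with lo=value.
Preorder trace (stopping at first violation):
  at node 39 with bounds (-inf, +inf): OK
  at node 24 with bounds (-inf, 39): OK
  at node 14 with bounds (-inf, 24): OK
  at node 12 with bounds (-inf, 14): OK
  at node 30 with bounds (24, 39): OK
  at node 40 with bounds (39, +inf): OK
No violation found at any node.
Result: Valid BST


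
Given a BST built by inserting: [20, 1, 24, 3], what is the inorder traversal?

Tree insertion order: [20, 1, 24, 3]
Tree (level-order array): [20, 1, 24, None, 3]
Inorder traversal: [1, 3, 20, 24]


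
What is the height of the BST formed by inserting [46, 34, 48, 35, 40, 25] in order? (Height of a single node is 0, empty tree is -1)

Insertion order: [46, 34, 48, 35, 40, 25]
Tree (level-order array): [46, 34, 48, 25, 35, None, None, None, None, None, 40]
Compute height bottom-up (empty subtree = -1):
  height(25) = 1 + max(-1, -1) = 0
  height(40) = 1 + max(-1, -1) = 0
  height(35) = 1 + max(-1, 0) = 1
  height(34) = 1 + max(0, 1) = 2
  height(48) = 1 + max(-1, -1) = 0
  height(46) = 1 + max(2, 0) = 3
Height = 3


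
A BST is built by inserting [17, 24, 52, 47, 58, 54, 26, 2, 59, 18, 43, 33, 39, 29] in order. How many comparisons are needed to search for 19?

Search path for 19: 17 -> 24 -> 18
Found: False
Comparisons: 3


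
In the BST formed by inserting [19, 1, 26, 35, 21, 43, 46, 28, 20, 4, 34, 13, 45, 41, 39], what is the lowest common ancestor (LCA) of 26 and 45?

Tree insertion order: [19, 1, 26, 35, 21, 43, 46, 28, 20, 4, 34, 13, 45, 41, 39]
Tree (level-order array): [19, 1, 26, None, 4, 21, 35, None, 13, 20, None, 28, 43, None, None, None, None, None, 34, 41, 46, None, None, 39, None, 45]
In a BST, the LCA of p=26, q=45 is the first node v on the
root-to-leaf path with p <= v <= q (go left if both < v, right if both > v).
Walk from root:
  at 19: both 26 and 45 > 19, go right
  at 26: 26 <= 26 <= 45, this is the LCA
LCA = 26


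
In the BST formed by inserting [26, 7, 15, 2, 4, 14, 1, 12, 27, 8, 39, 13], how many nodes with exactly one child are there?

Tree built from: [26, 7, 15, 2, 4, 14, 1, 12, 27, 8, 39, 13]
Tree (level-order array): [26, 7, 27, 2, 15, None, 39, 1, 4, 14, None, None, None, None, None, None, None, 12, None, 8, 13]
Rule: These are nodes with exactly 1 non-null child.
Per-node child counts:
  node 26: 2 child(ren)
  node 7: 2 child(ren)
  node 2: 2 child(ren)
  node 1: 0 child(ren)
  node 4: 0 child(ren)
  node 15: 1 child(ren)
  node 14: 1 child(ren)
  node 12: 2 child(ren)
  node 8: 0 child(ren)
  node 13: 0 child(ren)
  node 27: 1 child(ren)
  node 39: 0 child(ren)
Matching nodes: [15, 14, 27]
Count of nodes with exactly one child: 3


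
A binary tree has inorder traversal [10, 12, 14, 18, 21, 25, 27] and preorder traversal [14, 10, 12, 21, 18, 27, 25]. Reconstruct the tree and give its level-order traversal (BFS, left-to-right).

Inorder:  [10, 12, 14, 18, 21, 25, 27]
Preorder: [14, 10, 12, 21, 18, 27, 25]
Algorithm: preorder visits root first, so consume preorder in order;
for each root, split the current inorder slice at that value into
left-subtree inorder and right-subtree inorder, then recurse.
Recursive splits:
  root=14; inorder splits into left=[10, 12], right=[18, 21, 25, 27]
  root=10; inorder splits into left=[], right=[12]
  root=12; inorder splits into left=[], right=[]
  root=21; inorder splits into left=[18], right=[25, 27]
  root=18; inorder splits into left=[], right=[]
  root=27; inorder splits into left=[25], right=[]
  root=25; inorder splits into left=[], right=[]
Reconstructed level-order: [14, 10, 21, 12, 18, 27, 25]


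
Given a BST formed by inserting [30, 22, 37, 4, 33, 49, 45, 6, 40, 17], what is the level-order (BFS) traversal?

Tree insertion order: [30, 22, 37, 4, 33, 49, 45, 6, 40, 17]
Tree (level-order array): [30, 22, 37, 4, None, 33, 49, None, 6, None, None, 45, None, None, 17, 40]
BFS from the root, enqueuing left then right child of each popped node:
  queue [30] -> pop 30, enqueue [22, 37], visited so far: [30]
  queue [22, 37] -> pop 22, enqueue [4], visited so far: [30, 22]
  queue [37, 4] -> pop 37, enqueue [33, 49], visited so far: [30, 22, 37]
  queue [4, 33, 49] -> pop 4, enqueue [6], visited so far: [30, 22, 37, 4]
  queue [33, 49, 6] -> pop 33, enqueue [none], visited so far: [30, 22, 37, 4, 33]
  queue [49, 6] -> pop 49, enqueue [45], visited so far: [30, 22, 37, 4, 33, 49]
  queue [6, 45] -> pop 6, enqueue [17], visited so far: [30, 22, 37, 4, 33, 49, 6]
  queue [45, 17] -> pop 45, enqueue [40], visited so far: [30, 22, 37, 4, 33, 49, 6, 45]
  queue [17, 40] -> pop 17, enqueue [none], visited so far: [30, 22, 37, 4, 33, 49, 6, 45, 17]
  queue [40] -> pop 40, enqueue [none], visited so far: [30, 22, 37, 4, 33, 49, 6, 45, 17, 40]
Result: [30, 22, 37, 4, 33, 49, 6, 45, 17, 40]


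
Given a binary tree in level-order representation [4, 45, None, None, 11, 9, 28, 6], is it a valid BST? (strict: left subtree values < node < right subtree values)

Level-order array: [4, 45, None, None, 11, 9, 28, 6]
Validate using subtree bounds (lo, hi): at each node, require lo < value < hi,
then recurse left with hi=value and right with lo=value.
Preorder trace (stopping at first violation):
  at node 4 with bounds (-inf, +inf): OK
  at node 45 with bounds (-inf, 4): VIOLATION
Node 45 violates its bound: not (-inf < 45 < 4).
Result: Not a valid BST


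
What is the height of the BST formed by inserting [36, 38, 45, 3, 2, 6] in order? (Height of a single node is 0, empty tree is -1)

Insertion order: [36, 38, 45, 3, 2, 6]
Tree (level-order array): [36, 3, 38, 2, 6, None, 45]
Compute height bottom-up (empty subtree = -1):
  height(2) = 1 + max(-1, -1) = 0
  height(6) = 1 + max(-1, -1) = 0
  height(3) = 1 + max(0, 0) = 1
  height(45) = 1 + max(-1, -1) = 0
  height(38) = 1 + max(-1, 0) = 1
  height(36) = 1 + max(1, 1) = 2
Height = 2


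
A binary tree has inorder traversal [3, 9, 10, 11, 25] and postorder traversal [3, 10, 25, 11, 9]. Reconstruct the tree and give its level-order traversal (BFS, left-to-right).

Inorder:   [3, 9, 10, 11, 25]
Postorder: [3, 10, 25, 11, 9]
Algorithm: postorder visits root last, so walk postorder right-to-left;
each value is the root of the current inorder slice — split it at that
value, recurse on the right subtree first, then the left.
Recursive splits:
  root=9; inorder splits into left=[3], right=[10, 11, 25]
  root=11; inorder splits into left=[10], right=[25]
  root=25; inorder splits into left=[], right=[]
  root=10; inorder splits into left=[], right=[]
  root=3; inorder splits into left=[], right=[]
Reconstructed level-order: [9, 3, 11, 10, 25]


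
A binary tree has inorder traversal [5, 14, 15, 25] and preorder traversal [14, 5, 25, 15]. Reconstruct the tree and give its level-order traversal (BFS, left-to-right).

Inorder:  [5, 14, 15, 25]
Preorder: [14, 5, 25, 15]
Algorithm: preorder visits root first, so consume preorder in order;
for each root, split the current inorder slice at that value into
left-subtree inorder and right-subtree inorder, then recurse.
Recursive splits:
  root=14; inorder splits into left=[5], right=[15, 25]
  root=5; inorder splits into left=[], right=[]
  root=25; inorder splits into left=[15], right=[]
  root=15; inorder splits into left=[], right=[]
Reconstructed level-order: [14, 5, 25, 15]


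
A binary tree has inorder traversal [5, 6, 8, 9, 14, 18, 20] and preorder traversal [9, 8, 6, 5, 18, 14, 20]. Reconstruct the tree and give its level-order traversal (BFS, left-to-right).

Inorder:  [5, 6, 8, 9, 14, 18, 20]
Preorder: [9, 8, 6, 5, 18, 14, 20]
Algorithm: preorder visits root first, so consume preorder in order;
for each root, split the current inorder slice at that value into
left-subtree inorder and right-subtree inorder, then recurse.
Recursive splits:
  root=9; inorder splits into left=[5, 6, 8], right=[14, 18, 20]
  root=8; inorder splits into left=[5, 6], right=[]
  root=6; inorder splits into left=[5], right=[]
  root=5; inorder splits into left=[], right=[]
  root=18; inorder splits into left=[14], right=[20]
  root=14; inorder splits into left=[], right=[]
  root=20; inorder splits into left=[], right=[]
Reconstructed level-order: [9, 8, 18, 6, 14, 20, 5]


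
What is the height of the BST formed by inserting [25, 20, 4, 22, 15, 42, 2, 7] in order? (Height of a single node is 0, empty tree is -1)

Insertion order: [25, 20, 4, 22, 15, 42, 2, 7]
Tree (level-order array): [25, 20, 42, 4, 22, None, None, 2, 15, None, None, None, None, 7]
Compute height bottom-up (empty subtree = -1):
  height(2) = 1 + max(-1, -1) = 0
  height(7) = 1 + max(-1, -1) = 0
  height(15) = 1 + max(0, -1) = 1
  height(4) = 1 + max(0, 1) = 2
  height(22) = 1 + max(-1, -1) = 0
  height(20) = 1 + max(2, 0) = 3
  height(42) = 1 + max(-1, -1) = 0
  height(25) = 1 + max(3, 0) = 4
Height = 4


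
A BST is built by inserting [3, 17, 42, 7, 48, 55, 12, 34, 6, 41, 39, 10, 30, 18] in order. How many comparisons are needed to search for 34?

Search path for 34: 3 -> 17 -> 42 -> 34
Found: True
Comparisons: 4


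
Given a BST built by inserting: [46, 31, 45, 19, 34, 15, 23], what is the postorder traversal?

Tree insertion order: [46, 31, 45, 19, 34, 15, 23]
Tree (level-order array): [46, 31, None, 19, 45, 15, 23, 34]
Postorder traversal: [15, 23, 19, 34, 45, 31, 46]


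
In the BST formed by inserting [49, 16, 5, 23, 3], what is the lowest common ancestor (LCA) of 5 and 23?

Tree insertion order: [49, 16, 5, 23, 3]
Tree (level-order array): [49, 16, None, 5, 23, 3]
In a BST, the LCA of p=5, q=23 is the first node v on the
root-to-leaf path with p <= v <= q (go left if both < v, right if both > v).
Walk from root:
  at 49: both 5 and 23 < 49, go left
  at 16: 5 <= 16 <= 23, this is the LCA
LCA = 16


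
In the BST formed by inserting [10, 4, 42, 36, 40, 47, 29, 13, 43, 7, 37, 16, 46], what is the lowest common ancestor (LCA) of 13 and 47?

Tree insertion order: [10, 4, 42, 36, 40, 47, 29, 13, 43, 7, 37, 16, 46]
Tree (level-order array): [10, 4, 42, None, 7, 36, 47, None, None, 29, 40, 43, None, 13, None, 37, None, None, 46, None, 16]
In a BST, the LCA of p=13, q=47 is the first node v on the
root-to-leaf path with p <= v <= q (go left if both < v, right if both > v).
Walk from root:
  at 10: both 13 and 47 > 10, go right
  at 42: 13 <= 42 <= 47, this is the LCA
LCA = 42


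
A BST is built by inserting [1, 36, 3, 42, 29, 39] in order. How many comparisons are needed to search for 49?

Search path for 49: 1 -> 36 -> 42
Found: False
Comparisons: 3


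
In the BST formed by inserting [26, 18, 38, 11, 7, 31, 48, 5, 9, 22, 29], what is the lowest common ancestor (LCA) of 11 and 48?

Tree insertion order: [26, 18, 38, 11, 7, 31, 48, 5, 9, 22, 29]
Tree (level-order array): [26, 18, 38, 11, 22, 31, 48, 7, None, None, None, 29, None, None, None, 5, 9]
In a BST, the LCA of p=11, q=48 is the first node v on the
root-to-leaf path with p <= v <= q (go left if both < v, right if both > v).
Walk from root:
  at 26: 11 <= 26 <= 48, this is the LCA
LCA = 26


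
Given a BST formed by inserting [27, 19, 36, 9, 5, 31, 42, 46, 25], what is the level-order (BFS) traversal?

Tree insertion order: [27, 19, 36, 9, 5, 31, 42, 46, 25]
Tree (level-order array): [27, 19, 36, 9, 25, 31, 42, 5, None, None, None, None, None, None, 46]
BFS from the root, enqueuing left then right child of each popped node:
  queue [27] -> pop 27, enqueue [19, 36], visited so far: [27]
  queue [19, 36] -> pop 19, enqueue [9, 25], visited so far: [27, 19]
  queue [36, 9, 25] -> pop 36, enqueue [31, 42], visited so far: [27, 19, 36]
  queue [9, 25, 31, 42] -> pop 9, enqueue [5], visited so far: [27, 19, 36, 9]
  queue [25, 31, 42, 5] -> pop 25, enqueue [none], visited so far: [27, 19, 36, 9, 25]
  queue [31, 42, 5] -> pop 31, enqueue [none], visited so far: [27, 19, 36, 9, 25, 31]
  queue [42, 5] -> pop 42, enqueue [46], visited so far: [27, 19, 36, 9, 25, 31, 42]
  queue [5, 46] -> pop 5, enqueue [none], visited so far: [27, 19, 36, 9, 25, 31, 42, 5]
  queue [46] -> pop 46, enqueue [none], visited so far: [27, 19, 36, 9, 25, 31, 42, 5, 46]
Result: [27, 19, 36, 9, 25, 31, 42, 5, 46]


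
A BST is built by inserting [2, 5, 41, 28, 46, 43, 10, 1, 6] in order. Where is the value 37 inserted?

Starting tree (level order): [2, 1, 5, None, None, None, 41, 28, 46, 10, None, 43, None, 6]
Insertion path: 2 -> 5 -> 41 -> 28
Result: insert 37 as right child of 28
Final tree (level order): [2, 1, 5, None, None, None, 41, 28, 46, 10, 37, 43, None, 6]


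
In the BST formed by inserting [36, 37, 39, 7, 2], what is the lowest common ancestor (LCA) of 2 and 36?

Tree insertion order: [36, 37, 39, 7, 2]
Tree (level-order array): [36, 7, 37, 2, None, None, 39]
In a BST, the LCA of p=2, q=36 is the first node v on the
root-to-leaf path with p <= v <= q (go left if both < v, right if both > v).
Walk from root:
  at 36: 2 <= 36 <= 36, this is the LCA
LCA = 36


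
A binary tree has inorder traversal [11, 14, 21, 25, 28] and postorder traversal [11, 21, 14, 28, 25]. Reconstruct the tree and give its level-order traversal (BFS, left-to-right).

Inorder:   [11, 14, 21, 25, 28]
Postorder: [11, 21, 14, 28, 25]
Algorithm: postorder visits root last, so walk postorder right-to-left;
each value is the root of the current inorder slice — split it at that
value, recurse on the right subtree first, then the left.
Recursive splits:
  root=25; inorder splits into left=[11, 14, 21], right=[28]
  root=28; inorder splits into left=[], right=[]
  root=14; inorder splits into left=[11], right=[21]
  root=21; inorder splits into left=[], right=[]
  root=11; inorder splits into left=[], right=[]
Reconstructed level-order: [25, 14, 28, 11, 21]


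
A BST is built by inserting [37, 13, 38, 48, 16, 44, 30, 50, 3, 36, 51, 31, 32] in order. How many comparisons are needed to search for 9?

Search path for 9: 37 -> 13 -> 3
Found: False
Comparisons: 3


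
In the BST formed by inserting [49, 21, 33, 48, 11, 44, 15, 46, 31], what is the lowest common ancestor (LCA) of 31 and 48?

Tree insertion order: [49, 21, 33, 48, 11, 44, 15, 46, 31]
Tree (level-order array): [49, 21, None, 11, 33, None, 15, 31, 48, None, None, None, None, 44, None, None, 46]
In a BST, the LCA of p=31, q=48 is the first node v on the
root-to-leaf path with p <= v <= q (go left if both < v, right if both > v).
Walk from root:
  at 49: both 31 and 48 < 49, go left
  at 21: both 31 and 48 > 21, go right
  at 33: 31 <= 33 <= 48, this is the LCA
LCA = 33


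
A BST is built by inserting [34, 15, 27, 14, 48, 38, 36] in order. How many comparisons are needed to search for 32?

Search path for 32: 34 -> 15 -> 27
Found: False
Comparisons: 3


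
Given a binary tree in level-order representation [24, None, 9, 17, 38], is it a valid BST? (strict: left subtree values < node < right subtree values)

Level-order array: [24, None, 9, 17, 38]
Validate using subtree bounds (lo, hi): at each node, require lo < value < hi,
then recurse left with hi=value and right with lo=value.
Preorder trace (stopping at first violation):
  at node 24 with bounds (-inf, +inf): OK
  at node 9 with bounds (24, +inf): VIOLATION
Node 9 violates its bound: not (24 < 9 < +inf).
Result: Not a valid BST


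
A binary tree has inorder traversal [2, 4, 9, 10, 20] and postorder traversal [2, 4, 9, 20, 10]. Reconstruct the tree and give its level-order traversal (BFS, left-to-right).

Inorder:   [2, 4, 9, 10, 20]
Postorder: [2, 4, 9, 20, 10]
Algorithm: postorder visits root last, so walk postorder right-to-left;
each value is the root of the current inorder slice — split it at that
value, recurse on the right subtree first, then the left.
Recursive splits:
  root=10; inorder splits into left=[2, 4, 9], right=[20]
  root=20; inorder splits into left=[], right=[]
  root=9; inorder splits into left=[2, 4], right=[]
  root=4; inorder splits into left=[2], right=[]
  root=2; inorder splits into left=[], right=[]
Reconstructed level-order: [10, 9, 20, 4, 2]


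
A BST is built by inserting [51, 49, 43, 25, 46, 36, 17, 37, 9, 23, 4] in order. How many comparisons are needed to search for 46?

Search path for 46: 51 -> 49 -> 43 -> 46
Found: True
Comparisons: 4


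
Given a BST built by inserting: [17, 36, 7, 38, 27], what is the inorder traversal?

Tree insertion order: [17, 36, 7, 38, 27]
Tree (level-order array): [17, 7, 36, None, None, 27, 38]
Inorder traversal: [7, 17, 27, 36, 38]


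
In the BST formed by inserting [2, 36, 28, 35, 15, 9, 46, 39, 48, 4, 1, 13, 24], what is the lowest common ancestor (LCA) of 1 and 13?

Tree insertion order: [2, 36, 28, 35, 15, 9, 46, 39, 48, 4, 1, 13, 24]
Tree (level-order array): [2, 1, 36, None, None, 28, 46, 15, 35, 39, 48, 9, 24, None, None, None, None, None, None, 4, 13]
In a BST, the LCA of p=1, q=13 is the first node v on the
root-to-leaf path with p <= v <= q (go left if both < v, right if both > v).
Walk from root:
  at 2: 1 <= 2 <= 13, this is the LCA
LCA = 2


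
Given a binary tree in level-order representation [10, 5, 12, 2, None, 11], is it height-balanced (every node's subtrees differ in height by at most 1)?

Tree (level-order array): [10, 5, 12, 2, None, 11]
Definition: a tree is height-balanced if, at every node, |h(left) - h(right)| <= 1 (empty subtree has height -1).
Bottom-up per-node check:
  node 2: h_left=-1, h_right=-1, diff=0 [OK], height=0
  node 5: h_left=0, h_right=-1, diff=1 [OK], height=1
  node 11: h_left=-1, h_right=-1, diff=0 [OK], height=0
  node 12: h_left=0, h_right=-1, diff=1 [OK], height=1
  node 10: h_left=1, h_right=1, diff=0 [OK], height=2
All nodes satisfy the balance condition.
Result: Balanced


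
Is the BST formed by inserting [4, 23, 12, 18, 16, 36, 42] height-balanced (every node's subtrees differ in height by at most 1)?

Tree (level-order array): [4, None, 23, 12, 36, None, 18, None, 42, 16]
Definition: a tree is height-balanced if, at every node, |h(left) - h(right)| <= 1 (empty subtree has height -1).
Bottom-up per-node check:
  node 16: h_left=-1, h_right=-1, diff=0 [OK], height=0
  node 18: h_left=0, h_right=-1, diff=1 [OK], height=1
  node 12: h_left=-1, h_right=1, diff=2 [FAIL (|-1-1|=2 > 1)], height=2
  node 42: h_left=-1, h_right=-1, diff=0 [OK], height=0
  node 36: h_left=-1, h_right=0, diff=1 [OK], height=1
  node 23: h_left=2, h_right=1, diff=1 [OK], height=3
  node 4: h_left=-1, h_right=3, diff=4 [FAIL (|-1-3|=4 > 1)], height=4
Node 12 violates the condition: |-1 - 1| = 2 > 1.
Result: Not balanced


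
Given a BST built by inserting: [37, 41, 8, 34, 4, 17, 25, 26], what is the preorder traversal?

Tree insertion order: [37, 41, 8, 34, 4, 17, 25, 26]
Tree (level-order array): [37, 8, 41, 4, 34, None, None, None, None, 17, None, None, 25, None, 26]
Preorder traversal: [37, 8, 4, 34, 17, 25, 26, 41]


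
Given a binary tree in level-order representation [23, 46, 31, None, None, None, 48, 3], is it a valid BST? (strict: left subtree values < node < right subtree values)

Level-order array: [23, 46, 31, None, None, None, 48, 3]
Validate using subtree bounds (lo, hi): at each node, require lo < value < hi,
then recurse left with hi=value and right with lo=value.
Preorder trace (stopping at first violation):
  at node 23 with bounds (-inf, +inf): OK
  at node 46 with bounds (-inf, 23): VIOLATION
Node 46 violates its bound: not (-inf < 46 < 23).
Result: Not a valid BST


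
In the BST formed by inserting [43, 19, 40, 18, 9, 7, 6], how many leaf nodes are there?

Tree built from: [43, 19, 40, 18, 9, 7, 6]
Tree (level-order array): [43, 19, None, 18, 40, 9, None, None, None, 7, None, 6]
Rule: A leaf has 0 children.
Per-node child counts:
  node 43: 1 child(ren)
  node 19: 2 child(ren)
  node 18: 1 child(ren)
  node 9: 1 child(ren)
  node 7: 1 child(ren)
  node 6: 0 child(ren)
  node 40: 0 child(ren)
Matching nodes: [6, 40]
Count of leaf nodes: 2


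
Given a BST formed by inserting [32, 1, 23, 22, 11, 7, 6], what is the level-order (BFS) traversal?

Tree insertion order: [32, 1, 23, 22, 11, 7, 6]
Tree (level-order array): [32, 1, None, None, 23, 22, None, 11, None, 7, None, 6]
BFS from the root, enqueuing left then right child of each popped node:
  queue [32] -> pop 32, enqueue [1], visited so far: [32]
  queue [1] -> pop 1, enqueue [23], visited so far: [32, 1]
  queue [23] -> pop 23, enqueue [22], visited so far: [32, 1, 23]
  queue [22] -> pop 22, enqueue [11], visited so far: [32, 1, 23, 22]
  queue [11] -> pop 11, enqueue [7], visited so far: [32, 1, 23, 22, 11]
  queue [7] -> pop 7, enqueue [6], visited so far: [32, 1, 23, 22, 11, 7]
  queue [6] -> pop 6, enqueue [none], visited so far: [32, 1, 23, 22, 11, 7, 6]
Result: [32, 1, 23, 22, 11, 7, 6]


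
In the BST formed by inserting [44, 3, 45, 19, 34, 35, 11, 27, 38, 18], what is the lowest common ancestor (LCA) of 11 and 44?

Tree insertion order: [44, 3, 45, 19, 34, 35, 11, 27, 38, 18]
Tree (level-order array): [44, 3, 45, None, 19, None, None, 11, 34, None, 18, 27, 35, None, None, None, None, None, 38]
In a BST, the LCA of p=11, q=44 is the first node v on the
root-to-leaf path with p <= v <= q (go left if both < v, right if both > v).
Walk from root:
  at 44: 11 <= 44 <= 44, this is the LCA
LCA = 44


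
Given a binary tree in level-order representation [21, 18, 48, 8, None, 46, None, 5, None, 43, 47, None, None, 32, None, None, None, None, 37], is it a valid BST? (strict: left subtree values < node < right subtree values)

Level-order array: [21, 18, 48, 8, None, 46, None, 5, None, 43, 47, None, None, 32, None, None, None, None, 37]
Validate using subtree bounds (lo, hi): at each node, require lo < value < hi,
then recurse left with hi=value and right with lo=value.
Preorder trace (stopping at first violation):
  at node 21 with bounds (-inf, +inf): OK
  at node 18 with bounds (-inf, 21): OK
  at node 8 with bounds (-inf, 18): OK
  at node 5 with bounds (-inf, 8): OK
  at node 48 with bounds (21, +inf): OK
  at node 46 with bounds (21, 48): OK
  at node 43 with bounds (21, 46): OK
  at node 32 with bounds (21, 43): OK
  at node 37 with bounds (32, 43): OK
  at node 47 with bounds (46, 48): OK
No violation found at any node.
Result: Valid BST


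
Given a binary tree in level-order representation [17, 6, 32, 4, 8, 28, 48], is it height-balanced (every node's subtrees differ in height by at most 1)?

Tree (level-order array): [17, 6, 32, 4, 8, 28, 48]
Definition: a tree is height-balanced if, at every node, |h(left) - h(right)| <= 1 (empty subtree has height -1).
Bottom-up per-node check:
  node 4: h_left=-1, h_right=-1, diff=0 [OK], height=0
  node 8: h_left=-1, h_right=-1, diff=0 [OK], height=0
  node 6: h_left=0, h_right=0, diff=0 [OK], height=1
  node 28: h_left=-1, h_right=-1, diff=0 [OK], height=0
  node 48: h_left=-1, h_right=-1, diff=0 [OK], height=0
  node 32: h_left=0, h_right=0, diff=0 [OK], height=1
  node 17: h_left=1, h_right=1, diff=0 [OK], height=2
All nodes satisfy the balance condition.
Result: Balanced


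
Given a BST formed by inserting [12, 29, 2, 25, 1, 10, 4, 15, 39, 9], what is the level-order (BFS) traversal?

Tree insertion order: [12, 29, 2, 25, 1, 10, 4, 15, 39, 9]
Tree (level-order array): [12, 2, 29, 1, 10, 25, 39, None, None, 4, None, 15, None, None, None, None, 9]
BFS from the root, enqueuing left then right child of each popped node:
  queue [12] -> pop 12, enqueue [2, 29], visited so far: [12]
  queue [2, 29] -> pop 2, enqueue [1, 10], visited so far: [12, 2]
  queue [29, 1, 10] -> pop 29, enqueue [25, 39], visited so far: [12, 2, 29]
  queue [1, 10, 25, 39] -> pop 1, enqueue [none], visited so far: [12, 2, 29, 1]
  queue [10, 25, 39] -> pop 10, enqueue [4], visited so far: [12, 2, 29, 1, 10]
  queue [25, 39, 4] -> pop 25, enqueue [15], visited so far: [12, 2, 29, 1, 10, 25]
  queue [39, 4, 15] -> pop 39, enqueue [none], visited so far: [12, 2, 29, 1, 10, 25, 39]
  queue [4, 15] -> pop 4, enqueue [9], visited so far: [12, 2, 29, 1, 10, 25, 39, 4]
  queue [15, 9] -> pop 15, enqueue [none], visited so far: [12, 2, 29, 1, 10, 25, 39, 4, 15]
  queue [9] -> pop 9, enqueue [none], visited so far: [12, 2, 29, 1, 10, 25, 39, 4, 15, 9]
Result: [12, 2, 29, 1, 10, 25, 39, 4, 15, 9]


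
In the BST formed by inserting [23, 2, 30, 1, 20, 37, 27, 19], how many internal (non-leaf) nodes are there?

Tree built from: [23, 2, 30, 1, 20, 37, 27, 19]
Tree (level-order array): [23, 2, 30, 1, 20, 27, 37, None, None, 19]
Rule: An internal node has at least one child.
Per-node child counts:
  node 23: 2 child(ren)
  node 2: 2 child(ren)
  node 1: 0 child(ren)
  node 20: 1 child(ren)
  node 19: 0 child(ren)
  node 30: 2 child(ren)
  node 27: 0 child(ren)
  node 37: 0 child(ren)
Matching nodes: [23, 2, 20, 30]
Count of internal (non-leaf) nodes: 4


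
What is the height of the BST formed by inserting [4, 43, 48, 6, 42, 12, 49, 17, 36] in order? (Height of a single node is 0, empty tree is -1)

Insertion order: [4, 43, 48, 6, 42, 12, 49, 17, 36]
Tree (level-order array): [4, None, 43, 6, 48, None, 42, None, 49, 12, None, None, None, None, 17, None, 36]
Compute height bottom-up (empty subtree = -1):
  height(36) = 1 + max(-1, -1) = 0
  height(17) = 1 + max(-1, 0) = 1
  height(12) = 1 + max(-1, 1) = 2
  height(42) = 1 + max(2, -1) = 3
  height(6) = 1 + max(-1, 3) = 4
  height(49) = 1 + max(-1, -1) = 0
  height(48) = 1 + max(-1, 0) = 1
  height(43) = 1 + max(4, 1) = 5
  height(4) = 1 + max(-1, 5) = 6
Height = 6


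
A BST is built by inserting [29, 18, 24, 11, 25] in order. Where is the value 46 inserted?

Starting tree (level order): [29, 18, None, 11, 24, None, None, None, 25]
Insertion path: 29
Result: insert 46 as right child of 29
Final tree (level order): [29, 18, 46, 11, 24, None, None, None, None, None, 25]


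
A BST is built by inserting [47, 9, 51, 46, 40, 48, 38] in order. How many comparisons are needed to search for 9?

Search path for 9: 47 -> 9
Found: True
Comparisons: 2


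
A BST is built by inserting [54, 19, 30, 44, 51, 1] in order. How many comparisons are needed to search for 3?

Search path for 3: 54 -> 19 -> 1
Found: False
Comparisons: 3


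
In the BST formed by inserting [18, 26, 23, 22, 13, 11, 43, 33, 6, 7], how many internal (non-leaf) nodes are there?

Tree built from: [18, 26, 23, 22, 13, 11, 43, 33, 6, 7]
Tree (level-order array): [18, 13, 26, 11, None, 23, 43, 6, None, 22, None, 33, None, None, 7]
Rule: An internal node has at least one child.
Per-node child counts:
  node 18: 2 child(ren)
  node 13: 1 child(ren)
  node 11: 1 child(ren)
  node 6: 1 child(ren)
  node 7: 0 child(ren)
  node 26: 2 child(ren)
  node 23: 1 child(ren)
  node 22: 0 child(ren)
  node 43: 1 child(ren)
  node 33: 0 child(ren)
Matching nodes: [18, 13, 11, 6, 26, 23, 43]
Count of internal (non-leaf) nodes: 7


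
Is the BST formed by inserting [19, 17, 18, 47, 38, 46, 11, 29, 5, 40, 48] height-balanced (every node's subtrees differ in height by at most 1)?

Tree (level-order array): [19, 17, 47, 11, 18, 38, 48, 5, None, None, None, 29, 46, None, None, None, None, None, None, 40]
Definition: a tree is height-balanced if, at every node, |h(left) - h(right)| <= 1 (empty subtree has height -1).
Bottom-up per-node check:
  node 5: h_left=-1, h_right=-1, diff=0 [OK], height=0
  node 11: h_left=0, h_right=-1, diff=1 [OK], height=1
  node 18: h_left=-1, h_right=-1, diff=0 [OK], height=0
  node 17: h_left=1, h_right=0, diff=1 [OK], height=2
  node 29: h_left=-1, h_right=-1, diff=0 [OK], height=0
  node 40: h_left=-1, h_right=-1, diff=0 [OK], height=0
  node 46: h_left=0, h_right=-1, diff=1 [OK], height=1
  node 38: h_left=0, h_right=1, diff=1 [OK], height=2
  node 48: h_left=-1, h_right=-1, diff=0 [OK], height=0
  node 47: h_left=2, h_right=0, diff=2 [FAIL (|2-0|=2 > 1)], height=3
  node 19: h_left=2, h_right=3, diff=1 [OK], height=4
Node 47 violates the condition: |2 - 0| = 2 > 1.
Result: Not balanced


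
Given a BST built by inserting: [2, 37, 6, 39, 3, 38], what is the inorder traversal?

Tree insertion order: [2, 37, 6, 39, 3, 38]
Tree (level-order array): [2, None, 37, 6, 39, 3, None, 38]
Inorder traversal: [2, 3, 6, 37, 38, 39]


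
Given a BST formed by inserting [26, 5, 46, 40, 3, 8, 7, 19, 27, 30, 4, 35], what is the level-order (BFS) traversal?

Tree insertion order: [26, 5, 46, 40, 3, 8, 7, 19, 27, 30, 4, 35]
Tree (level-order array): [26, 5, 46, 3, 8, 40, None, None, 4, 7, 19, 27, None, None, None, None, None, None, None, None, 30, None, 35]
BFS from the root, enqueuing left then right child of each popped node:
  queue [26] -> pop 26, enqueue [5, 46], visited so far: [26]
  queue [5, 46] -> pop 5, enqueue [3, 8], visited so far: [26, 5]
  queue [46, 3, 8] -> pop 46, enqueue [40], visited so far: [26, 5, 46]
  queue [3, 8, 40] -> pop 3, enqueue [4], visited so far: [26, 5, 46, 3]
  queue [8, 40, 4] -> pop 8, enqueue [7, 19], visited so far: [26, 5, 46, 3, 8]
  queue [40, 4, 7, 19] -> pop 40, enqueue [27], visited so far: [26, 5, 46, 3, 8, 40]
  queue [4, 7, 19, 27] -> pop 4, enqueue [none], visited so far: [26, 5, 46, 3, 8, 40, 4]
  queue [7, 19, 27] -> pop 7, enqueue [none], visited so far: [26, 5, 46, 3, 8, 40, 4, 7]
  queue [19, 27] -> pop 19, enqueue [none], visited so far: [26, 5, 46, 3, 8, 40, 4, 7, 19]
  queue [27] -> pop 27, enqueue [30], visited so far: [26, 5, 46, 3, 8, 40, 4, 7, 19, 27]
  queue [30] -> pop 30, enqueue [35], visited so far: [26, 5, 46, 3, 8, 40, 4, 7, 19, 27, 30]
  queue [35] -> pop 35, enqueue [none], visited so far: [26, 5, 46, 3, 8, 40, 4, 7, 19, 27, 30, 35]
Result: [26, 5, 46, 3, 8, 40, 4, 7, 19, 27, 30, 35]


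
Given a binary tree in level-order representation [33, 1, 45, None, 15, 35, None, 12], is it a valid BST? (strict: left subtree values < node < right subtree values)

Level-order array: [33, 1, 45, None, 15, 35, None, 12]
Validate using subtree bounds (lo, hi): at each node, require lo < value < hi,
then recurse left with hi=value and right with lo=value.
Preorder trace (stopping at first violation):
  at node 33 with bounds (-inf, +inf): OK
  at node 1 with bounds (-inf, 33): OK
  at node 15 with bounds (1, 33): OK
  at node 12 with bounds (1, 15): OK
  at node 45 with bounds (33, +inf): OK
  at node 35 with bounds (33, 45): OK
No violation found at any node.
Result: Valid BST


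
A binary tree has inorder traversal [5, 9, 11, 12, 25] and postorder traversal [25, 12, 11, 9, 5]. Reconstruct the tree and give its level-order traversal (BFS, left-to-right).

Inorder:   [5, 9, 11, 12, 25]
Postorder: [25, 12, 11, 9, 5]
Algorithm: postorder visits root last, so walk postorder right-to-left;
each value is the root of the current inorder slice — split it at that
value, recurse on the right subtree first, then the left.
Recursive splits:
  root=5; inorder splits into left=[], right=[9, 11, 12, 25]
  root=9; inorder splits into left=[], right=[11, 12, 25]
  root=11; inorder splits into left=[], right=[12, 25]
  root=12; inorder splits into left=[], right=[25]
  root=25; inorder splits into left=[], right=[]
Reconstructed level-order: [5, 9, 11, 12, 25]


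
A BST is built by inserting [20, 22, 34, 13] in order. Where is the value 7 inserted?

Starting tree (level order): [20, 13, 22, None, None, None, 34]
Insertion path: 20 -> 13
Result: insert 7 as left child of 13
Final tree (level order): [20, 13, 22, 7, None, None, 34]


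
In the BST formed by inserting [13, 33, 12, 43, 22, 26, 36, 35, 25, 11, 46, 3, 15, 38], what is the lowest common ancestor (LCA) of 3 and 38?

Tree insertion order: [13, 33, 12, 43, 22, 26, 36, 35, 25, 11, 46, 3, 15, 38]
Tree (level-order array): [13, 12, 33, 11, None, 22, 43, 3, None, 15, 26, 36, 46, None, None, None, None, 25, None, 35, 38]
In a BST, the LCA of p=3, q=38 is the first node v on the
root-to-leaf path with p <= v <= q (go left if both < v, right if both > v).
Walk from root:
  at 13: 3 <= 13 <= 38, this is the LCA
LCA = 13


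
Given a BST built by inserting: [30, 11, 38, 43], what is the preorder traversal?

Tree insertion order: [30, 11, 38, 43]
Tree (level-order array): [30, 11, 38, None, None, None, 43]
Preorder traversal: [30, 11, 38, 43]


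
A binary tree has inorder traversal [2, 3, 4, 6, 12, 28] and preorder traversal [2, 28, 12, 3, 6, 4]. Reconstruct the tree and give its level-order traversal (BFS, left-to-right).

Inorder:  [2, 3, 4, 6, 12, 28]
Preorder: [2, 28, 12, 3, 6, 4]
Algorithm: preorder visits root first, so consume preorder in order;
for each root, split the current inorder slice at that value into
left-subtree inorder and right-subtree inorder, then recurse.
Recursive splits:
  root=2; inorder splits into left=[], right=[3, 4, 6, 12, 28]
  root=28; inorder splits into left=[3, 4, 6, 12], right=[]
  root=12; inorder splits into left=[3, 4, 6], right=[]
  root=3; inorder splits into left=[], right=[4, 6]
  root=6; inorder splits into left=[4], right=[]
  root=4; inorder splits into left=[], right=[]
Reconstructed level-order: [2, 28, 12, 3, 6, 4]


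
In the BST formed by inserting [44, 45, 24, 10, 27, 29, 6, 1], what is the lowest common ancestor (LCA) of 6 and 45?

Tree insertion order: [44, 45, 24, 10, 27, 29, 6, 1]
Tree (level-order array): [44, 24, 45, 10, 27, None, None, 6, None, None, 29, 1]
In a BST, the LCA of p=6, q=45 is the first node v on the
root-to-leaf path with p <= v <= q (go left if both < v, right if both > v).
Walk from root:
  at 44: 6 <= 44 <= 45, this is the LCA
LCA = 44


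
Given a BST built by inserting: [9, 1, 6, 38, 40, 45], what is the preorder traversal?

Tree insertion order: [9, 1, 6, 38, 40, 45]
Tree (level-order array): [9, 1, 38, None, 6, None, 40, None, None, None, 45]
Preorder traversal: [9, 1, 6, 38, 40, 45]


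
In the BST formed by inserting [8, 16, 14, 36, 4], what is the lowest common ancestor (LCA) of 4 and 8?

Tree insertion order: [8, 16, 14, 36, 4]
Tree (level-order array): [8, 4, 16, None, None, 14, 36]
In a BST, the LCA of p=4, q=8 is the first node v on the
root-to-leaf path with p <= v <= q (go left if both < v, right if both > v).
Walk from root:
  at 8: 4 <= 8 <= 8, this is the LCA
LCA = 8


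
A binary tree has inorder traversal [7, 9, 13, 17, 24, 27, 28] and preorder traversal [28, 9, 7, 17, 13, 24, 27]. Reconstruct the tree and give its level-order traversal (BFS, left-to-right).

Inorder:  [7, 9, 13, 17, 24, 27, 28]
Preorder: [28, 9, 7, 17, 13, 24, 27]
Algorithm: preorder visits root first, so consume preorder in order;
for each root, split the current inorder slice at that value into
left-subtree inorder and right-subtree inorder, then recurse.
Recursive splits:
  root=28; inorder splits into left=[7, 9, 13, 17, 24, 27], right=[]
  root=9; inorder splits into left=[7], right=[13, 17, 24, 27]
  root=7; inorder splits into left=[], right=[]
  root=17; inorder splits into left=[13], right=[24, 27]
  root=13; inorder splits into left=[], right=[]
  root=24; inorder splits into left=[], right=[27]
  root=27; inorder splits into left=[], right=[]
Reconstructed level-order: [28, 9, 7, 17, 13, 24, 27]


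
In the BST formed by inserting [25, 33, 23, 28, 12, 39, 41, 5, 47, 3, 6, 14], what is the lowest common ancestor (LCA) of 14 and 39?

Tree insertion order: [25, 33, 23, 28, 12, 39, 41, 5, 47, 3, 6, 14]
Tree (level-order array): [25, 23, 33, 12, None, 28, 39, 5, 14, None, None, None, 41, 3, 6, None, None, None, 47]
In a BST, the LCA of p=14, q=39 is the first node v on the
root-to-leaf path with p <= v <= q (go left if both < v, right if both > v).
Walk from root:
  at 25: 14 <= 25 <= 39, this is the LCA
LCA = 25


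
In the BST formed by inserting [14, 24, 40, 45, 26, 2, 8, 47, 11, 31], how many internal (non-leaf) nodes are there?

Tree built from: [14, 24, 40, 45, 26, 2, 8, 47, 11, 31]
Tree (level-order array): [14, 2, 24, None, 8, None, 40, None, 11, 26, 45, None, None, None, 31, None, 47]
Rule: An internal node has at least one child.
Per-node child counts:
  node 14: 2 child(ren)
  node 2: 1 child(ren)
  node 8: 1 child(ren)
  node 11: 0 child(ren)
  node 24: 1 child(ren)
  node 40: 2 child(ren)
  node 26: 1 child(ren)
  node 31: 0 child(ren)
  node 45: 1 child(ren)
  node 47: 0 child(ren)
Matching nodes: [14, 2, 8, 24, 40, 26, 45]
Count of internal (non-leaf) nodes: 7


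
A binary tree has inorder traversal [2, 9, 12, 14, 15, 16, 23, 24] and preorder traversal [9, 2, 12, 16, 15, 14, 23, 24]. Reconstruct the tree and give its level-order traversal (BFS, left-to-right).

Inorder:  [2, 9, 12, 14, 15, 16, 23, 24]
Preorder: [9, 2, 12, 16, 15, 14, 23, 24]
Algorithm: preorder visits root first, so consume preorder in order;
for each root, split the current inorder slice at that value into
left-subtree inorder and right-subtree inorder, then recurse.
Recursive splits:
  root=9; inorder splits into left=[2], right=[12, 14, 15, 16, 23, 24]
  root=2; inorder splits into left=[], right=[]
  root=12; inorder splits into left=[], right=[14, 15, 16, 23, 24]
  root=16; inorder splits into left=[14, 15], right=[23, 24]
  root=15; inorder splits into left=[14], right=[]
  root=14; inorder splits into left=[], right=[]
  root=23; inorder splits into left=[], right=[24]
  root=24; inorder splits into left=[], right=[]
Reconstructed level-order: [9, 2, 12, 16, 15, 23, 14, 24]


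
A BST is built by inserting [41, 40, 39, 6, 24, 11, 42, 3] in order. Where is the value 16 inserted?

Starting tree (level order): [41, 40, 42, 39, None, None, None, 6, None, 3, 24, None, None, 11]
Insertion path: 41 -> 40 -> 39 -> 6 -> 24 -> 11
Result: insert 16 as right child of 11
Final tree (level order): [41, 40, 42, 39, None, None, None, 6, None, 3, 24, None, None, 11, None, None, 16]


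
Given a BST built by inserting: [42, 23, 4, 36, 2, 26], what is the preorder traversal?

Tree insertion order: [42, 23, 4, 36, 2, 26]
Tree (level-order array): [42, 23, None, 4, 36, 2, None, 26]
Preorder traversal: [42, 23, 4, 2, 36, 26]


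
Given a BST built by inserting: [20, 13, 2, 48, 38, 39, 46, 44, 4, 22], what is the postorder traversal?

Tree insertion order: [20, 13, 2, 48, 38, 39, 46, 44, 4, 22]
Tree (level-order array): [20, 13, 48, 2, None, 38, None, None, 4, 22, 39, None, None, None, None, None, 46, 44]
Postorder traversal: [4, 2, 13, 22, 44, 46, 39, 38, 48, 20]


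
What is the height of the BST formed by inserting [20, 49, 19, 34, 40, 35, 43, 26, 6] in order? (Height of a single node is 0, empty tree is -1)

Insertion order: [20, 49, 19, 34, 40, 35, 43, 26, 6]
Tree (level-order array): [20, 19, 49, 6, None, 34, None, None, None, 26, 40, None, None, 35, 43]
Compute height bottom-up (empty subtree = -1):
  height(6) = 1 + max(-1, -1) = 0
  height(19) = 1 + max(0, -1) = 1
  height(26) = 1 + max(-1, -1) = 0
  height(35) = 1 + max(-1, -1) = 0
  height(43) = 1 + max(-1, -1) = 0
  height(40) = 1 + max(0, 0) = 1
  height(34) = 1 + max(0, 1) = 2
  height(49) = 1 + max(2, -1) = 3
  height(20) = 1 + max(1, 3) = 4
Height = 4


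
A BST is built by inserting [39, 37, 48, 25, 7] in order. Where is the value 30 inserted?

Starting tree (level order): [39, 37, 48, 25, None, None, None, 7]
Insertion path: 39 -> 37 -> 25
Result: insert 30 as right child of 25
Final tree (level order): [39, 37, 48, 25, None, None, None, 7, 30]


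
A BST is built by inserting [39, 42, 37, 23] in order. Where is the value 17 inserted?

Starting tree (level order): [39, 37, 42, 23]
Insertion path: 39 -> 37 -> 23
Result: insert 17 as left child of 23
Final tree (level order): [39, 37, 42, 23, None, None, None, 17]


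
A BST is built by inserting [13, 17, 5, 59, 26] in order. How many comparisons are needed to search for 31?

Search path for 31: 13 -> 17 -> 59 -> 26
Found: False
Comparisons: 4


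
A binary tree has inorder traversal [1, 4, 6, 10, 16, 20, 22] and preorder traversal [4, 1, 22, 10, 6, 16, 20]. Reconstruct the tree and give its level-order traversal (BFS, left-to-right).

Inorder:  [1, 4, 6, 10, 16, 20, 22]
Preorder: [4, 1, 22, 10, 6, 16, 20]
Algorithm: preorder visits root first, so consume preorder in order;
for each root, split the current inorder slice at that value into
left-subtree inorder and right-subtree inorder, then recurse.
Recursive splits:
  root=4; inorder splits into left=[1], right=[6, 10, 16, 20, 22]
  root=1; inorder splits into left=[], right=[]
  root=22; inorder splits into left=[6, 10, 16, 20], right=[]
  root=10; inorder splits into left=[6], right=[16, 20]
  root=6; inorder splits into left=[], right=[]
  root=16; inorder splits into left=[], right=[20]
  root=20; inorder splits into left=[], right=[]
Reconstructed level-order: [4, 1, 22, 10, 6, 16, 20]
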